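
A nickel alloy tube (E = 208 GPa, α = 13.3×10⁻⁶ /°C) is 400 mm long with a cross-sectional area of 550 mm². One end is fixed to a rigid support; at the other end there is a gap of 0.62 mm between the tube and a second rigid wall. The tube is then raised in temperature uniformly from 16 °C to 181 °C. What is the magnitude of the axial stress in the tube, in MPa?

σ ≈ 134 MPa (compressive)

Unrestrained expansion: δ_free = αΔT L = 13.3×10⁻⁶ × 165 × 400 = 0.8778 mm.
The gap closes (δ_free > 0.62 mm) and the wall then resists a further 0.8778 − 0.62 = 0.2578 mm of expansion.
So σ = E(δ_free − g)/L = 208×10³ × 0.2578/400 = 134.1 MPa.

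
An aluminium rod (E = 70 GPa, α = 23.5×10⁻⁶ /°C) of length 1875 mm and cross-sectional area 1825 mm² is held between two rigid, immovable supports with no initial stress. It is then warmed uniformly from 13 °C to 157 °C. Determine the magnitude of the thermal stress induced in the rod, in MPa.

Because both ends are immovable the net strain is zero, and the suppressed thermal strain is αΔT = 23.5×10⁻⁶ × 144 = 3384×10⁻⁶.
σ = EαΔT = 70×10³ × 23.5×10⁻⁶ × 144 = 236.9 MPa (compressive; the rod is trying to expand).

σ ≈ 237 MPa (compressive)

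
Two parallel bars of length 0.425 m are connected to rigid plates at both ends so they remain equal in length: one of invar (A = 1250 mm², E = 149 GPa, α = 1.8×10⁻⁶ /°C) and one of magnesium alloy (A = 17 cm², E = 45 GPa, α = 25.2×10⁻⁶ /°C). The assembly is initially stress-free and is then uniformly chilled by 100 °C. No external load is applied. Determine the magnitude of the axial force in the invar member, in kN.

The magnesium alloy has the larger α, so on cooling it would change length more than the invar if both were free. The rigid plates force a common final length, so the magnesium alloy is put into tension and the invar into compression, with equal and opposite forces P (no external load).
Equating the net (thermal + elastic) strains gives |α₁ − α₂|·ΔT = P·[1/(A₁E₁) + 1/(A₂E₂)].
|α₁ − α₂|·ΔT = 23.4×10⁻⁶ × 100 = 0.00234.
1/(A₁E₁) + 1/(A₂E₂) = 1/(1250×149×10³) + 1/(1700×45×10³) = 1.844×10⁻⁸ N⁻¹.
So P = 0.00234 / 1.844×10⁻⁸ = 126.9 kN.

P ≈ 127 kN (compressive in the invar)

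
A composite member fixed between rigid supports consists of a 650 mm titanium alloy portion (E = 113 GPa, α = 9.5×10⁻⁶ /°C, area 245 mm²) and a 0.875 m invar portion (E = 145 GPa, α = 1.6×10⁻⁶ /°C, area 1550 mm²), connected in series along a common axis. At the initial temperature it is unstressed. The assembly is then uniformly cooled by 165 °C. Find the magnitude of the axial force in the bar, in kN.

P ≈ 45.7 kN (tensile)

Free thermal contraction of the whole bar: Σ αᵢΔT Lᵢ = 9.5×10⁻⁶×165×650 + 1.6×10⁻⁶×165×875 = 1.25 mm.
The walls prevent any net length change, so an axial force P (same in every segment) develops. Compatibility: P · Σ Lᵢ/(AᵢEᵢ) = δ_free.
The series flexibility is Σ Lᵢ/(AᵢEᵢ) = 650/(245×113×10³) + 875/(1550×145×10³) = 2.737×10⁻⁵ mm/N.
So P = 1.25 / 2.737×10⁻⁵ = 45.66 kN, tensile.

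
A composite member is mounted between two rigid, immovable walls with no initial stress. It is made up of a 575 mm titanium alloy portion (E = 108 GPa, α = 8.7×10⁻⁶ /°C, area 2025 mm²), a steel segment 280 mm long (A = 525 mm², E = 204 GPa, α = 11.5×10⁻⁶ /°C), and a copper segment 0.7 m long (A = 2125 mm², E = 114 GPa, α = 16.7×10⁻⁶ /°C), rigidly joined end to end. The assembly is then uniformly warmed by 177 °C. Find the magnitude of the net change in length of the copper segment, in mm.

If the supports were absent, the total length change would be Σ αᵢΔT Lᵢ = 8.7×10⁻⁶×177×575 + 11.5×10⁻⁶×177×280 + 16.7×10⁻⁶×177×700 = 3.525 mm.
Since the ends are fixed, an axial force P builds up, equal in every segment, with P · Σ Lᵢ/(AᵢEᵢ) = δ_free.
Σ Lᵢ/(AᵢEᵢ) = 575/(2025×108×10³) + 280/(525×204×10³) + 700/(2125×114×10³) = 8.133×10⁻⁶ mm/N.
P = 3.525 / 8.133×10⁻⁶ = 433400 N = 433.4 kN, compressive.
For the copper segment, free thermal change = 16.7×10⁻⁶×177×700 = 2.069 mm and elastic change from P = 433400×700/(2125×114×10³) = 1.252 mm; these oppose, so the net change is 0.817 mm (segment lengthens).

|ΔL| ≈ 0.817 mm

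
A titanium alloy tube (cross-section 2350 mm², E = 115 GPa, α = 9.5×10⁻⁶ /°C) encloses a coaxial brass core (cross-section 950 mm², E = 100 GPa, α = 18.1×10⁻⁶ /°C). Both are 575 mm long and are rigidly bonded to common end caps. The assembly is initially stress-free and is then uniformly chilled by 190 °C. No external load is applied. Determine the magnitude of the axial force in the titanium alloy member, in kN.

P ≈ 115 kN (compressive in the titanium alloy)

Both members must finish at the same length. With the larger α, the brass tends to over-contract; the plates restrain it, putting the brass in tension and the titanium alloy in compression. With no external load the two internal forces are equal and opposite, magnitude P.
Equating the net (thermal + elastic) strains gives |α₁ − α₂|·ΔT = P·[1/(A₁E₁) + 1/(A₂E₂)].
|α₁ − α₂|·ΔT = 8.6×10⁻⁶ × 190 = 0.001634.
1/(A₁E₁) + 1/(A₂E₂) = 1/(2350×115×10³) + 1/(950×100×10³) = 1.423×10⁻⁸ N⁻¹.
So P = 0.001634 / 1.423×10⁻⁸ = 114.9 kN.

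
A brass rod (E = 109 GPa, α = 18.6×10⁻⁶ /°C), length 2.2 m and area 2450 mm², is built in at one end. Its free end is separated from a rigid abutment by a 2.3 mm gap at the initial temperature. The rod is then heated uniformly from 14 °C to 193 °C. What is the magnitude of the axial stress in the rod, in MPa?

Free thermal elongation = αΔT L = 18.6×10⁻⁶ × 179 × 2200 = 7.325 mm.
The gap closes (δ_free > 2.3 mm) and the wall then resists a further 7.325 − 2.3 = 5.025 mm of expansion.
Compatibility: PL/(AE) = 5.025 mm, so σ = P/A = E × (5.025/2200) = 249 MPa.

σ ≈ 249 MPa (compressive)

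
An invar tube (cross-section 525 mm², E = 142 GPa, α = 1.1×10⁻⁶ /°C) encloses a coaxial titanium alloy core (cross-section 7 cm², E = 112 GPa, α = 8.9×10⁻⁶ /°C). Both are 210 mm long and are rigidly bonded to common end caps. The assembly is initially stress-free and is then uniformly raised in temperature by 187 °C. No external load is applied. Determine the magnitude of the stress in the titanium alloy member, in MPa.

σ ≈ 79.6 MPa (compressive)

Both members must finish at the same length. With the larger α, the titanium alloy tends to over-expand; the plates restrain it, putting the titanium alloy in compression and the invar in tension. With no external load the two internal forces are equal and opposite, magnitude P.
Setting the final lengths equal and cancelling L: (α₁ − α₂)ΔT = P/(A₁E₁) + P/(A₂E₂).
|α₁ − α₂|·ΔT = 7.8×10⁻⁶ × 187 = 0.001459.
1/(A₁E₁) + 1/(A₂E₂) = 1/(525×142×10³) + 1/(700×112×10³) = 2.617×10⁻⁸ N⁻¹.
P = 0.001459 / 2.617×10⁻⁸ = 55740 N = 55.74 kN.
σ_{titanium alloy} = P/A₂ = 55740/700 = 79.63 MPa, compressive.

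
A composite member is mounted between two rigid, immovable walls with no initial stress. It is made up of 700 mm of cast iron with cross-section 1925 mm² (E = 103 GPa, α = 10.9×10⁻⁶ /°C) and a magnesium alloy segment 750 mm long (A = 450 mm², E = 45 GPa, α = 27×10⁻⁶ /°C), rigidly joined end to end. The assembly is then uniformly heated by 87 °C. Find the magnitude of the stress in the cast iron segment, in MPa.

If the supports were absent, the total length change would be Σ αᵢΔT Lᵢ = 10.9×10⁻⁶×87×700 + 27×10⁻⁶×87×750 = 2.426 mm.
The rigid supports impose zero overall length change; the single axial force P common to all segments must satisfy P Σ Lᵢ/(AᵢEᵢ) = δ_free.
The series flexibility is Σ Lᵢ/(AᵢEᵢ) = 700/(1925×103×10³) + 750/(450×45×10³) = 4.057×10⁻⁵ mm/N.
P = 2.426 / 4.057×10⁻⁵ = 59790 N = 59.79 kN, compressive.
σ_{cast iron} = P / A = 59790 / 1925 = 31.06 MPa.

σ ≈ 31.1 MPa (compressive)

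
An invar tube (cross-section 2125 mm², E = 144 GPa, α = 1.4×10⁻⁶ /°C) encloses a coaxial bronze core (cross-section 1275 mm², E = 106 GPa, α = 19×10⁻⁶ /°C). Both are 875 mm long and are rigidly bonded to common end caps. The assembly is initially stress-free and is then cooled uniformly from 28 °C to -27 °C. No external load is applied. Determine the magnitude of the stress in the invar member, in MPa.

σ ≈ 42.7 MPa (compressive)

Equilibrium of a rigid end plate with no external load gives equal and opposite internal forces ±P in the two members. Since α_{bronze} > α_{invar}, cooling drives the bronze into tension and the invar into compression.
Setting the final lengths equal and cancelling L: (α₁ − α₂)ΔT = P/(A₁E₁) + P/(A₂E₂).
|α₁ − α₂|·ΔT = 17.6×10⁻⁶ × 55 = 0.000968.
1/(A₁E₁) + 1/(A₂E₂) = 1/(2125×144×10³) + 1/(1275×106×10³) = 1.067×10⁻⁸ N⁻¹.
So P = 0.000968 / 1.067×10⁻⁸ = 90.75 kN.
σ_{invar} = P/A₁ = 90750/2125 = 42.7 MPa, compressive.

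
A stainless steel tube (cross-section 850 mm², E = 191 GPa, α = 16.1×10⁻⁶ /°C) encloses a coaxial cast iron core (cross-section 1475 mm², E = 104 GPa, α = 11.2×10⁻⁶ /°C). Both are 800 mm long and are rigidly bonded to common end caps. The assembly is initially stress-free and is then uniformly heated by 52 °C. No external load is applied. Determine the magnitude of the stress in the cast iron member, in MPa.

σ ≈ 13.6 MPa (tensile)

The stainless steel has the larger α, so on heating it would change length more than the cast iron if both were free. The rigid plates force a common final length, so the stainless steel is put into compression and the cast iron into tension, with equal and opposite forces P (no external load).
Setting the final lengths equal and cancelling L: (α₁ − α₂)ΔT = P/(A₁E₁) + P/(A₂E₂).
|α₁ − α₂|·ΔT = 4.9×10⁻⁶ × 52 = 0.0002548.
1/(A₁E₁) + 1/(A₂E₂) = 1/(850×191×10³) + 1/(1475×104×10³) = 1.268×10⁻⁸ N⁻¹.
So P = 0.0002548 / 1.268×10⁻⁸ = 20.1 kN.
σ_{cast iron} = P/A₂ = 20100/1475 = 13.63 MPa, tensile.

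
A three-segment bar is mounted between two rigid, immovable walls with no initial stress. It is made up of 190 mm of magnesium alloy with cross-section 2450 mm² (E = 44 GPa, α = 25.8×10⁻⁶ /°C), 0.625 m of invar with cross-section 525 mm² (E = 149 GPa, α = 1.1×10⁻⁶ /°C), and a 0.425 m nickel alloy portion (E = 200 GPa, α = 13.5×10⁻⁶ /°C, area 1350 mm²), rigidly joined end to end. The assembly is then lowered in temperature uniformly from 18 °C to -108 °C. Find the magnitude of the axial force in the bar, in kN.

P ≈ 126 kN (tensile)

With the walls removed the bar would change length by δ_free = Σ αᵢΔT Lᵢ = 25.8×10⁻⁶×126×190 + 1.1×10⁻⁶×126×625 + 13.5×10⁻⁶×126×425 = 1.427 mm.
The rigid supports impose zero overall length change; the single axial force P common to all segments must satisfy P Σ Lᵢ/(AᵢEᵢ) = δ_free.
Σ Lᵢ/(AᵢEᵢ) = 190/(2450×44×10³) + 625/(525×149×10³) + 425/(1350×200×10³) = 1.133×10⁻⁵ mm/N.
So P = 1.427 / 1.133×10⁻⁵ = 126 kN, tensile.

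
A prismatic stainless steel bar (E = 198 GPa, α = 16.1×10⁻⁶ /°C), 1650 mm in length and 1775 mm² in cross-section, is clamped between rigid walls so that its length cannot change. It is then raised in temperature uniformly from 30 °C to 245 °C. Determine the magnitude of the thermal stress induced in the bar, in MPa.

σ ≈ 685 MPa (compressive)

The supports are rigid, so the total axial strain is zero. The restrained thermal strain is ε = αΔT = 16.1×10⁻⁶ × 215 = 3461.5×10⁻⁶.
σ = EαΔT = 198×10³ × 16.1×10⁻⁶ × 215 = 685.4 MPa (compressive; the bar is trying to expand).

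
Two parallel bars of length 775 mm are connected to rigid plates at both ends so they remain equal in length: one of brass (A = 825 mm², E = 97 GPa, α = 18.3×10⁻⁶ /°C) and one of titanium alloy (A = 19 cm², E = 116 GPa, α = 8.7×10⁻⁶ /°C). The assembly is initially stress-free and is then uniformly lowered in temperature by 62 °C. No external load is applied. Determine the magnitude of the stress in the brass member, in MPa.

σ ≈ 42.4 MPa (tensile)

The brass has the larger α, so on cooling it would change length more than the titanium alloy if both were free. The rigid plates force a common final length, so the brass is put into tension and the titanium alloy into compression, with equal and opposite forces P (no external load).
Setting the final lengths equal and cancelling L: (α₁ − α₂)ΔT = P/(A₁E₁) + P/(A₂E₂).
|α₁ − α₂|·ΔT = 9.6×10⁻⁶ × 62 = 0.0005952.
1/(A₁E₁) + 1/(A₂E₂) = 1/(825×97×10³) + 1/(1900×116×10³) = 1.703×10⁻⁸ N⁻¹.
P = 0.0005952 / 1.703×10⁻⁸ = 34940 N = 34.94 kN.
σ_{brass} = P/A₁ = 34940/825 = 42.36 MPa, tensile.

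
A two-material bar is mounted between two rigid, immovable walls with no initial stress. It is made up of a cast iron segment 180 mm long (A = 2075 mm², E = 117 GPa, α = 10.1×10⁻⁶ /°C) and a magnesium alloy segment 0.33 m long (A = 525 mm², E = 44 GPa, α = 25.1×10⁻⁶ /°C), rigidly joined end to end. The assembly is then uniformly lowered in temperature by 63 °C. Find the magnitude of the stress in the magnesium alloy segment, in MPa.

Free thermal contraction of the whole bar: Σ αᵢΔT Lᵢ = 10.1×10⁻⁶×63×180 + 25.1×10⁻⁶×63×330 = 0.6364 mm.
Since the ends are fixed, an axial force P builds up, equal in every segment, with P · Σ Lᵢ/(AᵢEᵢ) = δ_free.
The series flexibility is Σ Lᵢ/(AᵢEᵢ) = 180/(2075×117×10³) + 330/(525×44×10³) = 1.503×10⁻⁵ mm/N.
Hence P = δ_free / Σ(L/AE) = 0.6364/1.503×10⁻⁵ = 42.35 kN (tensile).
σ_{magnesium alloy} = P / A = 42350 / 525 = 80.66 MPa.

σ ≈ 80.7 MPa (tensile)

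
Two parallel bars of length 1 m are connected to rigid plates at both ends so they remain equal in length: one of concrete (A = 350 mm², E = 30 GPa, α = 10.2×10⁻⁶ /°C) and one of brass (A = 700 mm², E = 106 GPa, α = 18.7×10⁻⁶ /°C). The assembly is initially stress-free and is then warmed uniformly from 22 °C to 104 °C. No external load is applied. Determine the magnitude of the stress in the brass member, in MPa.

σ ≈ 9.16 MPa (compressive)

Equilibrium of a rigid end plate with no external load gives equal and opposite internal forces ±P in the two members. Since α_{brass} > α_{concrete}, heating drives the brass into compression and the concrete into tension.
Setting the final lengths equal and cancelling L: (α₁ − α₂)ΔT = P/(A₁E₁) + P/(A₂E₂).
|α₁ − α₂|·ΔT = 8.5×10⁻⁶ × 82 = 0.000697.
1/(A₁E₁) + 1/(A₂E₂) = 1/(350×30×10³) + 1/(700×106×10³) = 1.087×10⁻⁷ N⁻¹.
So P = 0.000697 / 1.087×10⁻⁷ = 6.411 kN.
σ_{brass} = P/A₂ = 6411/700 = 9.159 MPa, compressive.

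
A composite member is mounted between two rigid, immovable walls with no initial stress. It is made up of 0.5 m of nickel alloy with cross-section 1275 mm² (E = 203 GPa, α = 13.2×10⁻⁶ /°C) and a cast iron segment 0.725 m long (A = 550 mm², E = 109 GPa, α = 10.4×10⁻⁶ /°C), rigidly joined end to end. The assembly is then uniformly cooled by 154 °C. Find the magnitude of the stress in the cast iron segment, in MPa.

σ ≈ 282 MPa (tensile)

With the walls removed the bar would change length by δ_free = Σ αᵢΔT Lᵢ = 13.2×10⁻⁶×154×500 + 10.4×10⁻⁶×154×725 = 2.178 mm.
The rigid supports impose zero overall length change; the single axial force P common to all segments must satisfy P Σ Lᵢ/(AᵢEᵢ) = δ_free.
Σ Lᵢ/(AᵢEᵢ) = 500/(1275×203×10³) + 725/(550×109×10³) = 1.403×10⁻⁵ mm/N.
P = 2.178 / 1.403×10⁻⁵ = 155300 N = 155.3 kN, tensile.
σ_{cast iron} = P / A = 155300 / 550 = 282.3 MPa.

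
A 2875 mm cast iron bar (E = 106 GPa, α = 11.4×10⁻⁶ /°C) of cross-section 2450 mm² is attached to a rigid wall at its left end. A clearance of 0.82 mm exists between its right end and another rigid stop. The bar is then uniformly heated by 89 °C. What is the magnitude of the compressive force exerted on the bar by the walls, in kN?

P ≈ 189 kN

If the wall were absent the bar would grow by αΔT L = 11.4×10⁻⁶ × 89 × 2875 = 2.917 mm.
The gap closes (δ_free > 0.82 mm) and the wall then resists a further 2.917 − 0.82 = 2.097 mm of expansion.
That suppressed elongation corresponds to σ = E·Δ/L = 106×10³ × 2.097/2875 = 77.31 MPa.
Force on the wall = σA = 77.31 × 2450 mm² = 189.4 kN.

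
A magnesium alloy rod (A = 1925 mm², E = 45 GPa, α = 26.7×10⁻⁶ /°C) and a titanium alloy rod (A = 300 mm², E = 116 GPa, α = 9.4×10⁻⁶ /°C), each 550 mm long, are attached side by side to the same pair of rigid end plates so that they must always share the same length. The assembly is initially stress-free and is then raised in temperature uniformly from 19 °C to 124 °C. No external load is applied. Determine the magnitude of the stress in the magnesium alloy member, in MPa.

Both members must finish at the same length. With the larger α, the magnesium alloy tends to over-expand; the plates restrain it, putting the magnesium alloy in compression and the titanium alloy in tension. With no external load the two internal forces are equal and opposite, magnitude P.
Equating the net (thermal + elastic) strains gives |α₁ − α₂|·ΔT = P·[1/(A₁E₁) + 1/(A₂E₂)].
|α₁ − α₂|·ΔT = 17.3×10⁻⁶ × 105 = 0.001816.
1/(A₁E₁) + 1/(A₂E₂) = 1/(1925×45×10³) + 1/(300×116×10³) = 4.028×10⁻⁸ N⁻¹.
So P = 0.001816 / 4.028×10⁻⁸ = 45.1 kN.
σ_{magnesium alloy} = P/A₁ = 45100/1925 = 23.43 MPa, compressive.

σ ≈ 23.4 MPa (compressive)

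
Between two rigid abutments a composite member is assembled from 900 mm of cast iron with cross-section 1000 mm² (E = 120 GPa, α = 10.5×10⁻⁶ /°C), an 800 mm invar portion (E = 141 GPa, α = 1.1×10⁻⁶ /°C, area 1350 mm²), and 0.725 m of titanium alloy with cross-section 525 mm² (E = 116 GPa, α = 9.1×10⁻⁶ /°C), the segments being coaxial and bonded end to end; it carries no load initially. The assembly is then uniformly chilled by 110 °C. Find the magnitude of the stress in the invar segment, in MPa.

σ ≈ 58.4 MPa (tensile)

Free thermal contraction of the whole bar: Σ αᵢΔT Lᵢ = 10.5×10⁻⁶×110×900 + 1.1×10⁻⁶×110×800 + 9.1×10⁻⁶×110×725 = 1.862 mm.
Since the ends are fixed, an axial force P builds up, equal in every segment, with P · Σ Lᵢ/(AᵢEᵢ) = δ_free.
The series flexibility is Σ Lᵢ/(AᵢEᵢ) = 900/(1000×120×10³) + 800/(1350×141×10³) + 725/(525×116×10³) = 2.361×10⁻⁵ mm/N.
So P = 1.862 / 2.361×10⁻⁵ = 78.87 kN, tensile.
σ_{invar} = P / A = 78870 / 1350 = 58.43 MPa.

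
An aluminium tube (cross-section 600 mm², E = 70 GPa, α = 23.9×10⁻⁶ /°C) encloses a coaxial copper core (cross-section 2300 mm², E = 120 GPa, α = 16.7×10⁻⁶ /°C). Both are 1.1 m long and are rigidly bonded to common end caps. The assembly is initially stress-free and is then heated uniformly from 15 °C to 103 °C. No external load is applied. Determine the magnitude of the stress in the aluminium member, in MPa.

Equilibrium of a rigid end plate with no external load gives equal and opposite internal forces ±P in the two members. Since α_{aluminium} > α_{copper}, heating drives the aluminium into compression and the copper into tension.
Equating the net (thermal + elastic) strains gives |α₁ − α₂|·ΔT = P·[1/(A₁E₁) + 1/(A₂E₂)].
|α₁ − α₂|·ΔT = 7.2×10⁻⁶ × 88 = 0.0006336.
1/(A₁E₁) + 1/(A₂E₂) = 1/(600×70×10³) + 1/(2300×120×10³) = 2.743×10⁻⁸ N⁻¹.
P = 0.0006336 / 2.743×10⁻⁸ = 23100 N = 23.1 kN.
σ_{aluminium} = P/A₁ = 23100/600 = 38.49 MPa, compressive.

σ ≈ 38.5 MPa (compressive)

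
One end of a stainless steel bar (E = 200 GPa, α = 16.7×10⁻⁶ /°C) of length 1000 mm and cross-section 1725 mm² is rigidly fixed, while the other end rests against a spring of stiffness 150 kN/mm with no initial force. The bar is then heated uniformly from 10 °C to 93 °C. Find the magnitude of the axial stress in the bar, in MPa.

The unrestrained thermal change is αΔT L = 16.7×10⁻⁶ × 83 × 1000 = 1.386 mm.
With a force P in the spring, the elastic change of the bar is PL/(AE) and that of the spring is P/k; compatibility requires their sum to equal δ_free.
So P = δ_free / [L/(AE) + 1/k] = 1.386 / [ 1000/(1725×200×10³) + 1/(150×10³) ].
P = 1.386 / 9.565×10⁻⁶ = 144900 N.
σ = P/A = 144900/1725 = 84.01 MPa.

σ ≈ 84 MPa (compressive)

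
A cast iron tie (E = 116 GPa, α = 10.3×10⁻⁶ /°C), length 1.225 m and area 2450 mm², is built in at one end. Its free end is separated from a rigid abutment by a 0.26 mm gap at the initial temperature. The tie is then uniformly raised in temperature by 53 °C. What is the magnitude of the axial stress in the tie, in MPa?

If the wall were absent the tie would grow by αΔT L = 10.3×10⁻⁶ × 53 × 1225 = 0.6687 mm.
After closing the 0.26 mm clearance, 0.6687 − 0.26 = 0.4087 mm of expansion remains to be suppressed by the wall.
Compatibility: PL/(AE) = 0.4087 mm, so σ = P/A = E × (0.4087/1225) = 38.7 MPa.

σ ≈ 38.7 MPa (compressive)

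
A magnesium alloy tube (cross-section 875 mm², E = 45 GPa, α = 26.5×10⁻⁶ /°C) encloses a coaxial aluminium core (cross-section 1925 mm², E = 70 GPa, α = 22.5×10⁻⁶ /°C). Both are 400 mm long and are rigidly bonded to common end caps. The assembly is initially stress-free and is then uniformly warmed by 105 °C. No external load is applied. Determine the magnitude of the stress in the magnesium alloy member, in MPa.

Equilibrium of a rigid end plate with no external load gives equal and opposite internal forces ±P in the two members. Since α_{magnesium alloy} > α_{aluminium}, heating drives the magnesium alloy into compression and the aluminium into tension.
Compatibility of the two members (thermal + elastic change equal): (α₁ − α₂)ΔT = P·[1/(A₁E₁) + 1/(A₂E₂)].
|α₁ − α₂|·ΔT = 4×10⁻⁶ × 105 = 0.00042.
1/(A₁E₁) + 1/(A₂E₂) = 1/(875×45×10³) + 1/(1925×70×10³) = 3.282×10⁻⁸ N⁻¹.
P = 0.00042 / 3.282×10⁻⁸ = 12800 N = 12.8 kN.
σ_{magnesium alloy} = P/A₁ = 12800/875 = 14.63 MPa, compressive.

σ ≈ 14.6 MPa (compressive)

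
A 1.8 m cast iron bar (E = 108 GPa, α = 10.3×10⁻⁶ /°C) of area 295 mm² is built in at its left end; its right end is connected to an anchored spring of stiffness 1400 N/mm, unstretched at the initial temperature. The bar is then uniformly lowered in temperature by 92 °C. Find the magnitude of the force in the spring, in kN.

P ≈ 2.21 kN

The unrestrained thermal change is αΔT L = 10.3×10⁻⁶ × 92 × 1800 = 1.706 mm.
Let P be the tensile force in the spring. The bar extends elastically by PL/(AE) and the spring stretches by P/k; together these equal δ_free.
So P = δ_free / [L/(AE) + 1/k] = 1.706 / [ 1800/(295×108×10³) + 1/(1400) ].
P = 1.706 / 0.0007708 = 2213 N.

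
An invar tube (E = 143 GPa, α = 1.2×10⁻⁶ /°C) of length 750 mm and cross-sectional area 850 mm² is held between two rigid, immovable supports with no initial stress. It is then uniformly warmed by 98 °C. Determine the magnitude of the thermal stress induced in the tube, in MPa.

The supports are rigid, so the total axial strain is zero. The restrained thermal strain is ε = αΔT = 1.2×10⁻⁶ × 98 = 117.6×10⁻⁶.
σ = EαΔT = 143×10³ × 1.2×10⁻⁶ × 98 = 16.82 MPa (compressive; the tube is trying to expand).

σ ≈ 16.8 MPa (compressive)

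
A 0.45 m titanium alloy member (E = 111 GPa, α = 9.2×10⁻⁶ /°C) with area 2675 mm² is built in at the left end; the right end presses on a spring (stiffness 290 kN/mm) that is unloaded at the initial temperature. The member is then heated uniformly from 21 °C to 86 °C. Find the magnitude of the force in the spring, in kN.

The unrestrained thermal change is αΔT L = 9.2×10⁻⁶ × 65 × 450 = 0.2691 mm.
With a force P in the spring, the elastic change of the member is PL/(AE) and that of the spring is P/k; compatibility requires their sum to equal δ_free.
So P = δ_free / [L/(AE) + 1/k] = 0.2691 / [ 450/(2675×111×10³) + 1/(290×10³) ].
P = 0.2691 / 4.964×10⁻⁶ = 54210 N.

P ≈ 54.2 kN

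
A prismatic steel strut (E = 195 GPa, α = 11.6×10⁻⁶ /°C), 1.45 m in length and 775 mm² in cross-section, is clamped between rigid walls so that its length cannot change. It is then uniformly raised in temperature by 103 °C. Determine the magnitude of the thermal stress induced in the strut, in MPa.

σ ≈ 233 MPa (compressive)

With length fixed, the mechanical strain must cancel the thermal strain αΔT = 11.6×10⁻⁶ × 103 = 1194.8×10⁻⁶.
Hence σ = E·αΔT = 195×10³ × 1194.8×10⁻⁶ = 233 MPa, compressive.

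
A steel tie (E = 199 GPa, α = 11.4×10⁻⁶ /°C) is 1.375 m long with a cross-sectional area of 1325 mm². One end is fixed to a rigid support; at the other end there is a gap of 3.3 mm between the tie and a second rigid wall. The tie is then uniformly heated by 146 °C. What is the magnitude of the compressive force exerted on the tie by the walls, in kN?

P ≈ 0 kN

If the wall were absent the tie would grow by αΔT L = 11.4×10⁻⁶ × 146 × 1375 = 2.289 mm.
Since δ_free = 2.29 mm is less than the 3.3 mm gap, the tie never touches the wall. No axial force develops.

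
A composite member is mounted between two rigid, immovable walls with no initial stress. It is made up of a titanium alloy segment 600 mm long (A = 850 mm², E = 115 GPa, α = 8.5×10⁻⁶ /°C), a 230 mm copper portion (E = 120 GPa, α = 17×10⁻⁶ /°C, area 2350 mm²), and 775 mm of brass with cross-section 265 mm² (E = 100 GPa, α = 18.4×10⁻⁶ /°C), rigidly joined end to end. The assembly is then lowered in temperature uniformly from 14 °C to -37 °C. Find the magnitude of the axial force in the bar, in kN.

Free thermal contraction of the whole bar: Σ αᵢΔT Lᵢ = 8.5×10⁻⁶×51×600 + 17×10⁻⁶×51×230 + 18.4×10⁻⁶×51×775 = 1.187 mm.
Since the ends are fixed, an axial force P builds up, equal in every segment, with P · Σ Lᵢ/(AᵢEᵢ) = δ_free.
Σ Lᵢ/(AᵢEᵢ) = 600/(850×115×10³) + 230/(2350×120×10³) + 775/(265×100×10³) = 3.62×10⁻⁵ mm/N.
Hence P = δ_free / Σ(L/AE) = 1.187/3.62×10⁻⁵ = 32.78 kN (tensile).

P ≈ 32.8 kN (tensile)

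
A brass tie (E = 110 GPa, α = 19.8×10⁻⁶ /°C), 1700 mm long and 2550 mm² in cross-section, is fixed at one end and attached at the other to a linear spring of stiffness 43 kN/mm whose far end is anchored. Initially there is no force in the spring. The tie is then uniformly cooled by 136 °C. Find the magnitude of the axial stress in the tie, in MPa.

Free thermal contraction: δ_free = αΔT L = 19.8×10⁻⁶ × 136 × 1700 = 4.578 mm.
With a force P in the spring, the elastic change of the tie is PL/(AE) and that of the spring is P/k; compatibility requires their sum to equal δ_free.
P [ L/(AE) + 1/k ] = δ_free → P [ 1700/(2550×110×10³) + 1/(43×10³) ] = 4.578.
P = 4.578 / 2.932×10⁻⁵ = 156200 N.
σ = P/A = 156200/2550 = 61.24 MPa.

σ ≈ 61.2 MPa (tensile)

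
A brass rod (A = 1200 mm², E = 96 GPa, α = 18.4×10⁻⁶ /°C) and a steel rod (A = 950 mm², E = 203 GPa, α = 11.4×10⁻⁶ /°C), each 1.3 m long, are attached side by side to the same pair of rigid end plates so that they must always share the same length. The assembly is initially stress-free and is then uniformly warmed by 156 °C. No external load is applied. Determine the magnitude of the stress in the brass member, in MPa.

Equilibrium of a rigid end plate with no external load gives equal and opposite internal forces ±P in the two members. Since α_{brass} > α_{steel}, heating drives the brass into compression and the steel into tension.
Setting the final lengths equal and cancelling L: (α₁ − α₂)ΔT = P/(A₁E₁) + P/(A₂E₂).
|α₁ − α₂|·ΔT = 7×10⁻⁶ × 156 = 0.001092.
1/(A₁E₁) + 1/(A₂E₂) = 1/(1200×96×10³) + 1/(950×203×10³) = 1.387×10⁻⁸ N⁻¹.
P = 0.001092 / 1.387×10⁻⁸ = 78750 N = 78.75 kN.
σ_{brass} = P/A₁ = 78750/1200 = 65.63 MPa, compressive.

σ ≈ 65.6 MPa (compressive)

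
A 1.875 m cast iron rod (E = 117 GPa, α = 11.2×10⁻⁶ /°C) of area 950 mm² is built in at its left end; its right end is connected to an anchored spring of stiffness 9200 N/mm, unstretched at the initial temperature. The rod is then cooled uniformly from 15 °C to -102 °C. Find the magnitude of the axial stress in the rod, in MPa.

If the spring were absent the rod would shorten by αΔT L = 11.2×10⁻⁶ × 117 × 1875 = 2.457 mm.
Let P be the tensile force in the spring. The rod extends elastically by PL/(AE) and the spring stretches by P/k; together these equal δ_free.
So P = δ_free / [L/(AE) + 1/k] = 2.457 / [ 1875/(950×117×10³) + 1/(9200) ].
P = 2.457 / 0.0001256 = 19570 N.
σ = P/A = 19570/950 = 20.6 MPa.

σ ≈ 20.6 MPa (tensile)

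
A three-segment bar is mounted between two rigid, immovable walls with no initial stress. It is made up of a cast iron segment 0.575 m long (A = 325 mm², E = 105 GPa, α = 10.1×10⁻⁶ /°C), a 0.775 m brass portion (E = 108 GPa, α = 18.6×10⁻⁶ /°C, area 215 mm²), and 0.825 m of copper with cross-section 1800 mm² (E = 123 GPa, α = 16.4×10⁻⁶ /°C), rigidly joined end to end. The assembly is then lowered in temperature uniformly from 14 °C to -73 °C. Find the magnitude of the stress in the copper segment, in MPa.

With the walls removed the bar would change length by δ_free = Σ αᵢΔT Lᵢ = 10.1×10⁻⁶×87×575 + 18.6×10⁻⁶×87×775 + 16.4×10⁻⁶×87×825 = 2.936 mm.
The walls prevent any net length change, so an axial force P (same in every segment) develops. Compatibility: P · Σ Lᵢ/(AᵢEᵢ) = δ_free.
The series flexibility is Σ Lᵢ/(AᵢEᵢ) = 575/(325×105×10³) + 775/(215×108×10³) + 825/(1800×123×10³) = 5.395×10⁻⁵ mm/N.
P = 2.936 / 5.395×10⁻⁵ = 54430 N = 54.43 kN, tensile.
σ_{copper} = P / A = 54430 / 1800 = 30.24 MPa.

σ ≈ 30.2 MPa (tensile)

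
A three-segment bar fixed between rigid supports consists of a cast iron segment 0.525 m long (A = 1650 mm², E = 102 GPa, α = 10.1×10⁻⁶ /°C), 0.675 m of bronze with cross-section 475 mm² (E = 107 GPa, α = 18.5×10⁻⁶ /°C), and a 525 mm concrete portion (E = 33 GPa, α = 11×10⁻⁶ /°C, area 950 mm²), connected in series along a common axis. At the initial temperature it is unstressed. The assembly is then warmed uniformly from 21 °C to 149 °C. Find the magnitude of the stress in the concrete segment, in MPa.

σ ≈ 95.8 MPa (compressive)

Free thermal expansion of the whole bar: Σ αᵢΔT Lᵢ = 10.1×10⁻⁶×128×525 + 18.5×10⁻⁶×128×675 + 11×10⁻⁶×128×525 = 3.016 mm.
Since the ends are fixed, an axial force P builds up, equal in every segment, with P · Σ Lᵢ/(AᵢEᵢ) = δ_free.
Σ Lᵢ/(AᵢEᵢ) = 525/(1650×102×10³) + 675/(475×107×10³) + 525/(950×33×10³) = 3.315×10⁻⁵ mm/N.
So P = 3.016 / 3.315×10⁻⁵ = 91 kN, compressive.
σ_{concrete} = P / A = 91000 / 950 = 95.79 MPa.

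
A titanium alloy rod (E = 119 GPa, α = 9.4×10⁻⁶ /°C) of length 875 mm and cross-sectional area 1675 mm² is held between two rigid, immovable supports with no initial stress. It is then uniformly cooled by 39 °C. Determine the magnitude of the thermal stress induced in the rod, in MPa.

With length fixed, the mechanical strain must cancel the thermal strain αΔT = 9.4×10⁻⁶ × 39 = 366.6×10⁻⁶.
σ = EαΔT = 119×10³ × 9.4×10⁻⁶ × 39 = 43.63 MPa (tensile; the rod is trying to contract).

σ ≈ 43.6 MPa (tensile)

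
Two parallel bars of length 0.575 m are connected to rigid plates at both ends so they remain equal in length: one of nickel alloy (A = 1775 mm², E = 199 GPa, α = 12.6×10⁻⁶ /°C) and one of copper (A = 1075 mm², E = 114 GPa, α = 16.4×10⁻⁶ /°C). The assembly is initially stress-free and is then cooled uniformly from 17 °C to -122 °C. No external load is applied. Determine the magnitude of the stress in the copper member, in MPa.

σ ≈ 44.7 MPa (tensile)

Both members must finish at the same length. With the larger α, the copper tends to over-contract; the plates restrain it, putting the copper in tension and the nickel alloy in compression. With no external load the two internal forces are equal and opposite, magnitude P.
Setting the final lengths equal and cancelling L: (α₁ − α₂)ΔT = P/(A₁E₁) + P/(A₂E₂).
|α₁ − α₂|·ΔT = 3.8×10⁻⁶ × 139 = 0.0005282.
1/(A₁E₁) + 1/(A₂E₂) = 1/(1775×199×10³) + 1/(1075×114×10³) = 1.099×10⁻⁸ N⁻¹.
P = 0.0005282 / 1.099×10⁻⁸ = 48060 N = 48.06 kN.
σ_{copper} = P/A₂ = 48060/1075 = 44.7 MPa, tensile.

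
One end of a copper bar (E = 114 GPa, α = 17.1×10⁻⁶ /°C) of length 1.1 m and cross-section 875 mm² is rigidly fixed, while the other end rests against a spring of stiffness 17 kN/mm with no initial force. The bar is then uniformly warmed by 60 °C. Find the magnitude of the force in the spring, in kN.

Free thermal expansion: δ_free = αΔT L = 17.1×10⁻⁶ × 60 × 1100 = 1.129 mm.
With a force P in the spring, the elastic change of the bar is PL/(AE) and that of the spring is P/k; compatibility requires their sum to equal δ_free.
So P = δ_free / [L/(AE) + 1/k] = 1.129 / [ 1100/(875×114×10³) + 1/(17×10³) ].
P = 1.129 / 6.985×10⁻⁵ = 16160 N.

P ≈ 16.2 kN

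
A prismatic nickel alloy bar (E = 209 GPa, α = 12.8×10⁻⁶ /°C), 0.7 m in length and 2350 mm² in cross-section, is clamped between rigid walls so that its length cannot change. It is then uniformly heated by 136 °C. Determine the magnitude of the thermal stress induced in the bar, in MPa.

σ ≈ 364 MPa (compressive)

Because both ends are immovable the net strain is zero, and the suppressed thermal strain is αΔT = 12.8×10⁻⁶ × 136 = 1740.8×10⁻⁶.
σ = EαΔT = 209×10³ × 12.8×10⁻⁶ × 136 = 363.8 MPa (compressive; the bar is trying to expand).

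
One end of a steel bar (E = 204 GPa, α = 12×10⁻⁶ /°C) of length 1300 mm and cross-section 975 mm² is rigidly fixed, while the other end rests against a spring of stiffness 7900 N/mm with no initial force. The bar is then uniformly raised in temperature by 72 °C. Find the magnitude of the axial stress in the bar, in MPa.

σ ≈ 8.65 MPa (compressive)

The unrestrained thermal change is αΔT L = 12×10⁻⁶ × 72 × 1300 = 1.123 mm.
With a force P in the spring, the elastic change of the bar is PL/(AE) and that of the spring is P/k; compatibility requires their sum to equal δ_free.
P [ L/(AE) + 1/k ] = δ_free → P [ 1300/(975×204×10³) + 1/(7900) ] = 1.123.
P = 1.123 / 0.0001331 = 8438 N.
σ = P/A = 8438/975 = 8.654 MPa.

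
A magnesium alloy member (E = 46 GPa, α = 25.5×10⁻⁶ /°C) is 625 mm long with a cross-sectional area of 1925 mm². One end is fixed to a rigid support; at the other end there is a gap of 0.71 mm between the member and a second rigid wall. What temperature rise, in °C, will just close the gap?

ΔT ≈ 44.5 °C

Contact occurs when the free expansion equals the gap: αΔT L = 0.71 mm.
ΔT = 0.71 / (25.5×10⁻⁶ × 625) = 44.55 °C.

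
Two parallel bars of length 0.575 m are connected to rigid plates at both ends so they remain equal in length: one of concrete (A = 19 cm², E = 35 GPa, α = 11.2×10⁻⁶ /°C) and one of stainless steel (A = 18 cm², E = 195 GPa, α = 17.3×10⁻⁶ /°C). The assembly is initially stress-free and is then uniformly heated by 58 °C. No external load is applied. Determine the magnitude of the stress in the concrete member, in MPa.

σ ≈ 10.4 MPa (tensile)

The stainless steel has the larger α, so on heating it would change length more than the concrete if both were free. The rigid plates force a common final length, so the stainless steel is put into compression and the concrete into tension, with equal and opposite forces P (no external load).
Setting the final lengths equal and cancelling L: (α₁ − α₂)ΔT = P/(A₁E₁) + P/(A₂E₂).
|α₁ − α₂|·ΔT = 6.1×10⁻⁶ × 58 = 0.0003538.
1/(A₁E₁) + 1/(A₂E₂) = 1/(1900×35×10³) + 1/(1800×195×10³) = 1.789×10⁻⁸ N⁻¹.
P = 0.0003538 / 1.789×10⁻⁸ = 19780 N = 19.78 kN.
σ_{concrete} = P/A₁ = 19780/1900 = 10.41 MPa, tensile.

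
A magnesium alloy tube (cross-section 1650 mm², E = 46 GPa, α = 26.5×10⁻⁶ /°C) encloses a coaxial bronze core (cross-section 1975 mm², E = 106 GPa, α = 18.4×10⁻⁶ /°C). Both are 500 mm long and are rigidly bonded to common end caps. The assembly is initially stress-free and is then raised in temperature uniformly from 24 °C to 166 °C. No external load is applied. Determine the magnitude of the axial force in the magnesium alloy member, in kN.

Both members must finish at the same length. With the larger α, the magnesium alloy tends to over-expand; the plates restrain it, putting the magnesium alloy in compression and the bronze in tension. With no external load the two internal forces are equal and opposite, magnitude P.
Equating the net (thermal + elastic) strains gives |α₁ − α₂|·ΔT = P·[1/(A₁E₁) + 1/(A₂E₂)].
|α₁ − α₂|·ΔT = 8.1×10⁻⁶ × 142 = 0.00115.
1/(A₁E₁) + 1/(A₂E₂) = 1/(1650×46×10³) + 1/(1975×106×10³) = 1.795×10⁻⁸ N⁻¹.
So P = 0.00115 / 1.795×10⁻⁸ = 64.07 kN.

P ≈ 64.1 kN (compressive in the magnesium alloy)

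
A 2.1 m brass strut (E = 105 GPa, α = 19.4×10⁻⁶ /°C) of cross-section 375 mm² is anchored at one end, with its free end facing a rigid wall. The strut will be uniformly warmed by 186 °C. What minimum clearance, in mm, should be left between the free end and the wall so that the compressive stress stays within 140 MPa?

g ≈ 4.78 mm

With no wall the strut would lengthen by αΔT L = 19.4×10⁻⁶ × 186 × 2100 = 7.578 mm.
At the allowable stress the elastic shortening the wall may impose is σL/E = 140 × 2100 / (105×10³) = 2.8 mm.
The gap must absorb the remainder: g_min = 7.578 − 2.8 = 4.778 mm.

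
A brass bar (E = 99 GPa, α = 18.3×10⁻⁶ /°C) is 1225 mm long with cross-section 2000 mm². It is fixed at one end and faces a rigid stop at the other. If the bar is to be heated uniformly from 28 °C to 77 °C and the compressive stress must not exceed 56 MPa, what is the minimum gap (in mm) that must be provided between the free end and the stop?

Free expansion if unrestrained: δ_free = αΔT L = 18.3×10⁻⁶ × 49 × 1225 = 1.098 mm.
At the allowable stress the elastic shortening the wall may impose is σL/E = 56 × 1225 / (99×10³) = 0.6929 mm.
The gap must absorb the remainder: g_min = 1.098 − 0.6929 = 0.4055 mm.

g ≈ 0.406 mm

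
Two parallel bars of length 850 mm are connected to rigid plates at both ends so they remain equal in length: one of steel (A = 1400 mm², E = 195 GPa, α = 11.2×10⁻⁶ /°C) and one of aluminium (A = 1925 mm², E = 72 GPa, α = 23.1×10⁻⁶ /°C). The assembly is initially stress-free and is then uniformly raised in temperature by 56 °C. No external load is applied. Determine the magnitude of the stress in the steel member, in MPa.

σ ≈ 43.8 MPa (tensile)

The aluminium has the larger α, so on heating it would change length more than the steel if both were free. The rigid plates force a common final length, so the aluminium is put into compression and the steel into tension, with equal and opposite forces P (no external load).
Equating the net (thermal + elastic) strains gives |α₁ − α₂|·ΔT = P·[1/(A₁E₁) + 1/(A₂E₂)].
|α₁ − α₂|·ΔT = 11.9×10⁻⁶ × 56 = 0.0006664.
1/(A₁E₁) + 1/(A₂E₂) = 1/(1400×195×10³) + 1/(1925×72×10³) = 1.088×10⁻⁸ N⁻¹.
P = 0.0006664 / 1.088×10⁻⁸ = 61260 N = 61.26 kN.
σ_{steel} = P/A₁ = 61260/1400 = 43.76 MPa, tensile.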